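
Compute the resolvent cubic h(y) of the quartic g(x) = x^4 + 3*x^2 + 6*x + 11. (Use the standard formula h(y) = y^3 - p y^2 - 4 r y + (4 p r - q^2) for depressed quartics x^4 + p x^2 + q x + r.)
h(y) = y^3 - 3*y^2 - 44*y + 96

Identify coefficients: p = 3, q = 6, r = 11.
Plug into h(y) = y^3 - p y^2 - 4 r y + (4 p r - q^2):
  h(y) = y^3 - (3) y^2 - 4*(11) y + (4*(3)*(11) - (6)^2)
       = y^3 + (-3) y^2 + (-44) y + (96).
Simplifying: h(y) = y^3 - 3*y^2 - 44*y + 96.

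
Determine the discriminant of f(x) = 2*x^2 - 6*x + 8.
Δ = -28

For a quadratic a x^2 + b x + c the discriminant is Δ = b^2 - 4ac = (-6)^2 - 4*(2)*(8) = 36 - (64) = -28.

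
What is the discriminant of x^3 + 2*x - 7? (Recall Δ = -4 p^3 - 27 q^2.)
Δ = -1355

For a depressed cubic x^3 + p x + q the discriminant is Δ = -4 p^3 - 27 q^2 = -4*(2)^3 - 27*(-7)^2 = -32 - 1323 = -1355.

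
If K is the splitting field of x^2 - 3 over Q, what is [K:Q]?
[K:Q] = 2

The polynomial x^2 - 3 is irreducible over Q since 3 is not a perfect square. Its splitting field is Q(sqrt(3)), which has degree 2 over Q.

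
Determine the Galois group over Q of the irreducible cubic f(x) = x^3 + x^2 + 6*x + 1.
Gal(K/Q) = S_3 (symmetric group of order 6)

Compute the discriminant of x^3 + (1)*x^2 + (6)*x + (1): Δ = -751. Since Δ is not a rational square, the Galois group is not contained in A_3; it must be the full S_3 (irreducibility of the cubic rules out anything smaller).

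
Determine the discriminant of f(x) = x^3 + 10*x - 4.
Δ = -4432

For a depressed cubic x^3 + p x + q the discriminant is Δ = -4 p^3 - 27 q^2 = -4*(10)^3 - 27*(-4)^2 = -4000 - 432 = -4432.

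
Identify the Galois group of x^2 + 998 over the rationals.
Gal(K/Q) = Z/2Z (cyclic of order 2)

x^2 + 998 is irreducible over Q since -998 is not a rational square. The splitting field Q(sqrt(-998)) has degree 2 over Q, and its unique nontrivial automorphism is sqrt(-998) ↦ -sqrt(-998). Hence Gal(Q(sqrt(-998))/Q) = Z/2Z.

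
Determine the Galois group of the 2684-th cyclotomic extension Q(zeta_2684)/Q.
|Gal(Q(zeta_2684)/Q)| = phi(2684) = 1200; group ≅ (Z/2684Z)^* ≅ Z/2Z × Z/10Z × Z/60Z

The n-th cyclotomic polynomial Φ_2684(x) is the minimal polynomial of zeta_2684 over Q and has degree phi(2684) = 1200. So Q(zeta_2684) is a degree-1200 Galois extension with Galois group (Z/2684Z)^*. By CRT, (Z/2684Z)^* ≅ (Z/4Z)^* × (Z/11Z)^* × (Z/61Z)^*. Each prime-power unit group is (Z/4Z)^* ≅ Z/2Z; (Z/11Z)^* ≅ Z/10Z; (Z/61Z)^* ≅ Z/60Z. Hence Gal(Q(zeta_2684)/Q) ≅ Z/2Z × Z/10Z × Z/60Z.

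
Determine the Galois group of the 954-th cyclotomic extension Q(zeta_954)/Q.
|Gal(Q(zeta_954)/Q)| = phi(954) = 312; group ≅ (Z/954Z)^* ≅ Z/6Z × Z/52Z

The n-th cyclotomic polynomial Φ_954(x) is the minimal polynomial of zeta_954 over Q and has degree phi(954) = 312. So Q(zeta_954) is a degree-312 Galois extension with Galois group (Z/954Z)^*. By CRT, (Z/954Z)^* ≅ (Z/2Z)^* × (Z/9Z)^* × (Z/53Z)^*. Each prime-power unit group is (Z/2Z)^* ≅ trivial group (order 1); (Z/9Z)^* ≅ Z/6Z; (Z/53Z)^* ≅ Z/52Z. Hence Gal(Q(zeta_954)/Q) ≅ Z/6Z × Z/52Z.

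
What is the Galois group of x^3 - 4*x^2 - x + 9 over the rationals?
Gal(K/Q) = S_3 (symmetric group of order 6)

Compute the discriminant of x^3 + (-4)*x^2 + (-1)*x + (9): Δ = 785. Since Δ is not a rational square, the Galois group is not contained in A_3; it must be the full S_3 (irreducibility of the cubic rules out anything smaller).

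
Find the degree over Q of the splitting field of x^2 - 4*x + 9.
[K:Q] = 2

The discriminant of x^2 + (-4)*x + (9) is b^2 - 4c = 16 - (36) = -20. Since -20 is not a perfect square in Q, the polynomial is irreducible over Q. Its two roots generate a degree-2 extension, so [K:Q] = 2.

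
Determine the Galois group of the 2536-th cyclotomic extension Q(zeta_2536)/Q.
|Gal(Q(zeta_2536)/Q)| = phi(2536) = 1264; group ≅ (Z/2536Z)^* ≅ Z/2Z × Z/2Z × Z/316Z

The n-th cyclotomic polynomial Φ_2536(x) is the minimal polynomial of zeta_2536 over Q and has degree phi(2536) = 1264. So Q(zeta_2536) is a degree-1264 Galois extension with Galois group (Z/2536Z)^*. By CRT, (Z/2536Z)^* ≅ (Z/8Z)^* × (Z/317Z)^*. Each prime-power unit group is (Z/8Z)^* ≅ Z/2Z × Z/2Z; (Z/317Z)^* ≅ Z/316Z. Hence Gal(Q(zeta_2536)/Q) ≅ Z/2Z × Z/2Z × Z/316Z.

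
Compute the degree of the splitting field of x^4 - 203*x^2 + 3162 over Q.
[K:Q] = 4

f factors as (x^2 - 186)(x^2 - 17); the splitting field is K = Q(sqrt(186), sqrt(17)). Since 186, 17, and 3162 are all non-squares in Q, the three subfields Q(sqrt(186)), Q(sqrt(17)), Q(sqrt(3162)) are distinct degree-2 extensions, so [K:Q] = 4 (Klein four Galois group).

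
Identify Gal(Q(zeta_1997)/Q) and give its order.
|Gal(Q(zeta_1997)/Q)| = phi(1997) = 1996; group ≅ (Z/1997Z)^* ≅ Z/1996Z

The n-th cyclotomic polynomial Φ_1997(x) is the minimal polynomial of zeta_1997 over Q and has degree phi(1997) = 1996. So Q(zeta_1997) is a degree-1996 Galois extension with Galois group (Z/1997Z)^*. (Z/1997Z)^* is cyclic since 1997 is an odd prime power (or 4). Hence Gal(Q(zeta_1997)/Q) ≅ Z/1996Z.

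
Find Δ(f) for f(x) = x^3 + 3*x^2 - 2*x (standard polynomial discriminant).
Δ = 68

For x^3 + a x^2 + b x + c the discriminant is Δ = 18 a b c - 4 a^3 c + a^2 b^2 - 4 b^3 - 27 c^2.
Plug a = 3, b = -2, c = 0:
  18*(3)*(-2)*(0) - 4*(3)^3*(0) + (3)^2*(-2)^2 - 4*(-2)^3 - 27*(0)^2
  = 0 + (0) + 36 + (32) + (0)
  = 68.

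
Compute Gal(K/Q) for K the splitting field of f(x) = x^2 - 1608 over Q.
Gal(K/Q) = Z/2Z (cyclic of order 2)

x^2 - 1608 is irreducible over Q since 1608 is not a rational square. The splitting field Q(sqrt(1608)) has degree 2 over Q, and its unique nontrivial automorphism is sqrt(1608) ↦ -sqrt(1608). Hence Gal(Q(sqrt(1608))/Q) = Z/2Z.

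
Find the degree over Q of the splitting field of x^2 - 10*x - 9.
[K:Q] = 2

The discriminant of x^2 + (-10)*x + (-9) is b^2 - 4c = 100 - (-36) = 136. Since 136 is not a perfect square in Q, the polynomial is irreducible over Q. Its two roots generate a degree-2 extension, so [K:Q] = 2.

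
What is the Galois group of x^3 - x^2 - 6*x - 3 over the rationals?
Gal(K/Q) = S_3 (symmetric group of order 6)

Compute the discriminant of x^3 + (-1)*x^2 + (-6)*x + (-3): Δ = 321. Since Δ is not a rational square, the Galois group is not contained in A_3; it must be the full S_3 (irreducibility of the cubic rules out anything smaller).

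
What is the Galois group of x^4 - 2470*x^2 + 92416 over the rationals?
Gal(K/Q) = Z/2Z (cyclic of order 2)

f factors as (x^2 - 2432)(x^2 - 38), so the splitting field is K = Q(sqrt(2432), sqrt(38)). The squarefree part of 2432 is 38 and the squarefree part of 38 is also 38, so sqrt(2432) and sqrt(38) are both rational multiples of sqrt(38). Hence Q(sqrt(2432)) = Q(sqrt(38)) = Q(sqrt(38)), and the splitting field collapses to a single degree-2 extension with Galois group Z/2Z.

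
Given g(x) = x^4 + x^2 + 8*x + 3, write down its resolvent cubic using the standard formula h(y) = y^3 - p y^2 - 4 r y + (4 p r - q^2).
h(y) = y^3 - y^2 - 12*y - 52

Identify coefficients: p = 1, q = 8, r = 3.
Plug into h(y) = y^3 - p y^2 - 4 r y + (4 p r - q^2):
  h(y) = y^3 - (1) y^2 - 4*(3) y + (4*(1)*(3) - (8)^2)
       = y^3 + (-1) y^2 + (-12) y + (-52).
Simplifying: h(y) = y^3 - y^2 - 12*y - 52.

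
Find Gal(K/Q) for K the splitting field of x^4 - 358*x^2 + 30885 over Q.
Gal(K/Q) = V_4 (Klein four-group, Z/2Z × Z/2Z)

f factors as (x^2 - 145)(x^2 - 213), so the splitting field is K = Q(sqrt(145), sqrt(213)). The elements 145, 213, 30885 are all non-squares in Q, so sqrt(145) and sqrt(213) generate independent quadratic extensions. Thus [K:Q] = 4 and Gal(K/Q) is generated by the two order-2 automorphisms sqrt(145) ↦ -sqrt(145) and sqrt(213) ↦ -sqrt(213), giving V_4.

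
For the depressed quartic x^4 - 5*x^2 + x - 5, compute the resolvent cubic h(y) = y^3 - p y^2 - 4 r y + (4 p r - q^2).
h(y) = y^3 + 5*y^2 + 20*y + 99

Identify coefficients: p = -5, q = 1, r = -5.
Plug into h(y) = y^3 - p y^2 - 4 r y + (4 p r - q^2):
  h(y) = y^3 - (-5) y^2 - 4*(-5) y + (4*(-5)*(-5) - (1)^2)
       = y^3 + (5) y^2 + (20) y + (99).
Simplifying: h(y) = y^3 + 5*y^2 + 20*y + 99.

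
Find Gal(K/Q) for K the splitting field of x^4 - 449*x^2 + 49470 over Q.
Gal(K/Q) = V_4 (Klein four-group, Z/2Z × Z/2Z)

f factors as (x^2 - 194)(x^2 - 255), so the splitting field is K = Q(sqrt(194), sqrt(255)). The elements 194, 255, 49470 are all non-squares in Q, so sqrt(194) and sqrt(255) generate independent quadratic extensions. Thus [K:Q] = 4 and Gal(K/Q) is generated by the two order-2 automorphisms sqrt(194) ↦ -sqrt(194) and sqrt(255) ↦ -sqrt(255), giving V_4.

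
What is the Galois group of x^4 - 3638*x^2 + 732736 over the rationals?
Gal(K/Q) = Z/2Z (cyclic of order 2)

f factors as (x^2 - 3424)(x^2 - 214), so the splitting field is K = Q(sqrt(3424), sqrt(214)). The squarefree part of 3424 is 214 and the squarefree part of 214 is also 214, so sqrt(3424) and sqrt(214) are both rational multiples of sqrt(214). Hence Q(sqrt(3424)) = Q(sqrt(214)) = Q(sqrt(214)), and the splitting field collapses to a single degree-2 extension with Galois group Z/2Z.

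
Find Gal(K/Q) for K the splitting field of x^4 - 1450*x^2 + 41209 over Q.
Gal(K/Q) = Z/2Z (cyclic of order 2)

f factors as (x^2 - 1421)(x^2 - 29), so the splitting field is K = Q(sqrt(1421), sqrt(29)). The squarefree part of 1421 is 29 and the squarefree part of 29 is also 29, so sqrt(1421) and sqrt(29) are both rational multiples of sqrt(29). Hence Q(sqrt(1421)) = Q(sqrt(29)) = Q(sqrt(29)), and the splitting field collapses to a single degree-2 extension with Galois group Z/2Z.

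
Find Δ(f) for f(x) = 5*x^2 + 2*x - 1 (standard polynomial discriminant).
Δ = 24

For a quadratic a x^2 + b x + c the discriminant is Δ = b^2 - 4ac = (2)^2 - 4*(5)*(-1) = 4 - (-20) = 24.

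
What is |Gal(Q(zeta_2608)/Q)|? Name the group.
|Gal(Q(zeta_2608)/Q)| = phi(2608) = 1296; group ≅ (Z/2608Z)^* ≅ Z/2Z × Z/4Z × Z/162Z

The n-th cyclotomic polynomial Φ_2608(x) is the minimal polynomial of zeta_2608 over Q and has degree phi(2608) = 1296. So Q(zeta_2608) is a degree-1296 Galois extension with Galois group (Z/2608Z)^*. By CRT, (Z/2608Z)^* ≅ (Z/16Z)^* × (Z/163Z)^*. Each prime-power unit group is (Z/16Z)^* ≅ Z/2Z × Z/4Z; (Z/163Z)^* ≅ Z/162Z. Hence Gal(Q(zeta_2608)/Q) ≅ Z/2Z × Z/4Z × Z/162Z.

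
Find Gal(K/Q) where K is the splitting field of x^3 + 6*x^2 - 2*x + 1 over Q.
Gal(K/Q) = S_3 (symmetric group of order 6)

Compute the discriminant of x^3 + (6)*x^2 + (-2)*x + (1): Δ = -931. Since Δ is not a rational square, the Galois group is not contained in A_3; it must be the full S_3 (irreducibility of the cubic rules out anything smaller).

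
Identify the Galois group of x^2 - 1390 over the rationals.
Gal(K/Q) = Z/2Z (cyclic of order 2)

x^2 - 1390 is irreducible over Q since 1390 is not a rational square. The splitting field Q(sqrt(1390)) has degree 2 over Q, and its unique nontrivial automorphism is sqrt(1390) ↦ -sqrt(1390). Hence Gal(Q(sqrt(1390))/Q) = Z/2Z.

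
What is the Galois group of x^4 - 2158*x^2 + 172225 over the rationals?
Gal(K/Q) = Z/2Z (cyclic of order 2)

f factors as (x^2 - 2075)(x^2 - 83), so the splitting field is K = Q(sqrt(2075), sqrt(83)). The squarefree part of 2075 is 83 and the squarefree part of 83 is also 83, so sqrt(2075) and sqrt(83) are both rational multiples of sqrt(83). Hence Q(sqrt(2075)) = Q(sqrt(83)) = Q(sqrt(83)), and the splitting field collapses to a single degree-2 extension with Galois group Z/2Z.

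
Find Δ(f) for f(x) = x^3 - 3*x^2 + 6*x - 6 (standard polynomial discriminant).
Δ = -216

For x^3 + a x^2 + b x + c the discriminant is Δ = 18 a b c - 4 a^3 c + a^2 b^2 - 4 b^3 - 27 c^2.
Plug a = -3, b = 6, c = -6:
  18*(-3)*(6)*(-6) - 4*(-3)^3*(-6) + (-3)^2*(6)^2 - 4*(6)^3 - 27*(-6)^2
  = 1944 + (-648) + 324 + (-864) + (-972)
  = -216.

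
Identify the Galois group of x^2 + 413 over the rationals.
Gal(K/Q) = Z/2Z (cyclic of order 2)

x^2 + 413 is irreducible over Q since -413 is not a rational square. The splitting field Q(sqrt(-413)) has degree 2 over Q, and its unique nontrivial automorphism is sqrt(-413) ↦ -sqrt(-413). Hence Gal(Q(sqrt(-413))/Q) = Z/2Z.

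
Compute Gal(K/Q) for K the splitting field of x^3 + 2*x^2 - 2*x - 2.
Gal(K/Q) = S_3 (symmetric group of order 6)

Compute the discriminant of x^3 + (2)*x^2 + (-2)*x + (-2): Δ = 148. Since Δ is not a rational square, the Galois group is not contained in A_3; it must be the full S_3 (irreducibility of the cubic rules out anything smaller).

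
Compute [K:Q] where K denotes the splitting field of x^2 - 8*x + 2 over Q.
[K:Q] = 2

The discriminant of x^2 + (-8)*x + (2) is b^2 - 4c = 64 - (8) = 56. Since 56 is not a perfect square in Q, the polynomial is irreducible over Q. Its two roots generate a degree-2 extension, so [K:Q] = 2.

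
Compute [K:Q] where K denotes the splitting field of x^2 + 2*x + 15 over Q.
[K:Q] = 2

The discriminant of x^2 + (2)*x + (15) is b^2 - 4c = 4 - (60) = -56. Since -56 is not a perfect square in Q, the polynomial is irreducible over Q. Its two roots generate a degree-2 extension, so [K:Q] = 2.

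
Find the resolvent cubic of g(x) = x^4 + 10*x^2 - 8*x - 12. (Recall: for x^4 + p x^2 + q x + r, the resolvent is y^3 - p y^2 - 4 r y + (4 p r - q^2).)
h(y) = y^3 - 10*y^2 + 48*y - 544

Identify coefficients: p = 10, q = -8, r = -12.
Plug into h(y) = y^3 - p y^2 - 4 r y + (4 p r - q^2):
  h(y) = y^3 - (10) y^2 - 4*(-12) y + (4*(10)*(-12) - (-8)^2)
       = y^3 + (-10) y^2 + (48) y + (-544).
Simplifying: h(y) = y^3 - 10*y^2 + 48*y - 544.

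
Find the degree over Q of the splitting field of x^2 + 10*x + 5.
[K:Q] = 2

The discriminant of x^2 + (10)*x + (5) is b^2 - 4c = 100 - (20) = 80. Since 80 is not a perfect square in Q, the polynomial is irreducible over Q. Its two roots generate a degree-2 extension, so [K:Q] = 2.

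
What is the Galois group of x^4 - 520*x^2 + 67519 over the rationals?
Gal(K/Q) = V_4 (Klein four-group, Z/2Z × Z/2Z)

f factors as (x^2 - 269)(x^2 - 251), so the splitting field is K = Q(sqrt(269), sqrt(251)). The elements 269, 251, 67519 are all non-squares in Q, so sqrt(269) and sqrt(251) generate independent quadratic extensions. Thus [K:Q] = 4 and Gal(K/Q) is generated by the two order-2 automorphisms sqrt(269) ↦ -sqrt(269) and sqrt(251) ↦ -sqrt(251), giving V_4.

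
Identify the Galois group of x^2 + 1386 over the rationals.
Gal(K/Q) = Z/2Z (cyclic of order 2)

x^2 + 1386 is irreducible over Q since -1386 is not a rational square. The splitting field Q(sqrt(-1386)) has degree 2 over Q, and its unique nontrivial automorphism is sqrt(-1386) ↦ -sqrt(-1386). Hence Gal(Q(sqrt(-1386))/Q) = Z/2Z.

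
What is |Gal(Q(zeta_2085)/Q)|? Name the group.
|Gal(Q(zeta_2085)/Q)| = phi(2085) = 1104; group ≅ (Z/2085Z)^* ≅ Z/2Z × Z/4Z × Z/138Z

The n-th cyclotomic polynomial Φ_2085(x) is the minimal polynomial of zeta_2085 over Q and has degree phi(2085) = 1104. So Q(zeta_2085) is a degree-1104 Galois extension with Galois group (Z/2085Z)^*. By CRT, (Z/2085Z)^* ≅ (Z/3Z)^* × (Z/5Z)^* × (Z/139Z)^*. Each prime-power unit group is (Z/3Z)^* ≅ Z/2Z; (Z/5Z)^* ≅ Z/4Z; (Z/139Z)^* ≅ Z/138Z. Hence Gal(Q(zeta_2085)/Q) ≅ Z/2Z × Z/4Z × Z/138Z.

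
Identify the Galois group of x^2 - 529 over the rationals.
Gal(K/Q) = trivial group (order 1)

x^2 - 529 factors as (x - 23)(x + 23) over Q, so its splitting field is Q itself and the Galois group is trivial.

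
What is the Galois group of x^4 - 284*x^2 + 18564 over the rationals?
Gal(K/Q) = V_4 (Klein four-group, Z/2Z × Z/2Z)

f factors as (x^2 - 182)(x^2 - 102), so the splitting field is K = Q(sqrt(182), sqrt(102)). The elements 182, 102, 18564 are all non-squares in Q, so sqrt(182) and sqrt(102) generate independent quadratic extensions. Thus [K:Q] = 4 and Gal(K/Q) is generated by the two order-2 automorphisms sqrt(182) ↦ -sqrt(182) and sqrt(102) ↦ -sqrt(102), giving V_4.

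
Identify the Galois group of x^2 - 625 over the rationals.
Gal(K/Q) = trivial group (order 1)

x^2 - 625 factors as (x - 25)(x + 25) over Q, so its splitting field is Q itself and the Galois group is trivial.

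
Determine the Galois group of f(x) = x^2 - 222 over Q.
Gal(K/Q) = Z/2Z (cyclic of order 2)

x^2 - 222 is irreducible over Q since 222 is not a rational square. The splitting field Q(sqrt(222)) has degree 2 over Q, and its unique nontrivial automorphism is sqrt(222) ↦ -sqrt(222). Hence Gal(Q(sqrt(222))/Q) = Z/2Z.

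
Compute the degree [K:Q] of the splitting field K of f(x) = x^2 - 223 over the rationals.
[K:Q] = 2

The polynomial x^2 - 223 is irreducible over Q since 223 is not a perfect square. Its splitting field is Q(sqrt(223)), which has degree 2 over Q.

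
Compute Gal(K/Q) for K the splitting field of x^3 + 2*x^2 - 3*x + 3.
Gal(K/Q) = S_3 (symmetric group of order 6)

Compute the discriminant of x^3 + (2)*x^2 + (-3)*x + (3): Δ = -519. Since Δ is not a rational square, the Galois group is not contained in A_3; it must be the full S_3 (irreducibility of the cubic rules out anything smaller).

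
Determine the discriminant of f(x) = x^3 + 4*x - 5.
Δ = -931

For a depressed cubic x^3 + p x + q the discriminant is Δ = -4 p^3 - 27 q^2 = -4*(4)^3 - 27*(-5)^2 = -256 - 675 = -931.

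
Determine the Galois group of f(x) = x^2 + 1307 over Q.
Gal(K/Q) = Z/2Z (cyclic of order 2)

x^2 + 1307 is irreducible over Q since -1307 is not a rational square. The splitting field Q(sqrt(-1307)) has degree 2 over Q, and its unique nontrivial automorphism is sqrt(-1307) ↦ -sqrt(-1307). Hence Gal(Q(sqrt(-1307))/Q) = Z/2Z.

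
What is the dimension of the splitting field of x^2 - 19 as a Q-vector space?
[K:Q] = 2

The polynomial x^2 - 19 is irreducible over Q since 19 is not a perfect square. Its splitting field is Q(sqrt(19)), which has degree 2 over Q.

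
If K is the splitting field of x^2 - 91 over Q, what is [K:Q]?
[K:Q] = 2

The polynomial x^2 - 91 is irreducible over Q since 91 is not a perfect square. Its splitting field is Q(sqrt(91)), which has degree 2 over Q.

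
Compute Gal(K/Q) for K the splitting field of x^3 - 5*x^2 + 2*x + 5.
Gal(K/Q) = S_3 (symmetric group of order 6)

Compute the discriminant of x^3 + (-5)*x^2 + (2)*x + (5): Δ = 993. Since Δ is not a rational square, the Galois group is not contained in A_3; it must be the full S_3 (irreducibility of the cubic rules out anything smaller).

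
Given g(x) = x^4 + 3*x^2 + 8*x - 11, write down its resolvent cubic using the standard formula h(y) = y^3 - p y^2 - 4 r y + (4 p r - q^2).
h(y) = y^3 - 3*y^2 + 44*y - 196

Identify coefficients: p = 3, q = 8, r = -11.
Plug into h(y) = y^3 - p y^2 - 4 r y + (4 p r - q^2):
  h(y) = y^3 - (3) y^2 - 4*(-11) y + (4*(3)*(-11) - (8)^2)
       = y^3 + (-3) y^2 + (44) y + (-196).
Simplifying: h(y) = y^3 - 3*y^2 + 44*y - 196.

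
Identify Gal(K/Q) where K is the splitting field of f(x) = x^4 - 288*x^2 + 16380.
Gal(K/Q) = V_4 (Klein four-group, Z/2Z × Z/2Z)

f factors as (x^2 - 78)(x^2 - 210), so the splitting field is K = Q(sqrt(78), sqrt(210)). The elements 78, 210, 16380 are all non-squares in Q, so sqrt(78) and sqrt(210) generate independent quadratic extensions. Thus [K:Q] = 4 and Gal(K/Q) is generated by the two order-2 automorphisms sqrt(78) ↦ -sqrt(78) and sqrt(210) ↦ -sqrt(210), giving V_4.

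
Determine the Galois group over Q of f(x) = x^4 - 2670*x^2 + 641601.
Gal(K/Q) = Z/2Z (cyclic of order 2)

f factors as (x^2 - 2403)(x^2 - 267), so the splitting field is K = Q(sqrt(2403), sqrt(267)). The squarefree part of 2403 is 267 and the squarefree part of 267 is also 267, so sqrt(2403) and sqrt(267) are both rational multiples of sqrt(267). Hence Q(sqrt(2403)) = Q(sqrt(267)) = Q(sqrt(267)), and the splitting field collapses to a single degree-2 extension with Galois group Z/2Z.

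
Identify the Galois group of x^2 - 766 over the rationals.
Gal(K/Q) = Z/2Z (cyclic of order 2)

x^2 - 766 is irreducible over Q since 766 is not a rational square. The splitting field Q(sqrt(766)) has degree 2 over Q, and its unique nontrivial automorphism is sqrt(766) ↦ -sqrt(766). Hence Gal(Q(sqrt(766))/Q) = Z/2Z.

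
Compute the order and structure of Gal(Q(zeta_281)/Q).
|Gal(Q(zeta_281)/Q)| = phi(281) = 280; group ≅ (Z/281Z)^* ≅ Z/280Z

The n-th cyclotomic polynomial Φ_281(x) is the minimal polynomial of zeta_281 over Q and has degree phi(281) = 280. So Q(zeta_281) is a degree-280 Galois extension with Galois group (Z/281Z)^*. (Z/281Z)^* is cyclic since 281 is an odd prime power (or 4). Hence Gal(Q(zeta_281)/Q) ≅ Z/280Z.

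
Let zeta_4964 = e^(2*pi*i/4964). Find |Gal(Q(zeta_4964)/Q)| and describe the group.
|Gal(Q(zeta_4964)/Q)| = phi(4964) = 2304; group ≅ (Z/4964Z)^* ≅ Z/2Z × Z/16Z × Z/72Z

The n-th cyclotomic polynomial Φ_4964(x) is the minimal polynomial of zeta_4964 over Q and has degree phi(4964) = 2304. So Q(zeta_4964) is a degree-2304 Galois extension with Galois group (Z/4964Z)^*. By CRT, (Z/4964Z)^* ≅ (Z/4Z)^* × (Z/17Z)^* × (Z/73Z)^*. Each prime-power unit group is (Z/4Z)^* ≅ Z/2Z; (Z/17Z)^* ≅ Z/16Z; (Z/73Z)^* ≅ Z/72Z. Hence Gal(Q(zeta_4964)/Q) ≅ Z/2Z × Z/16Z × Z/72Z.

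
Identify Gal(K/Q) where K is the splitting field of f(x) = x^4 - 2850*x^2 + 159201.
Gal(K/Q) = Z/2Z (cyclic of order 2)

f factors as (x^2 - 57)(x^2 - 2793), so the splitting field is K = Q(sqrt(57), sqrt(2793)). The squarefree part of 57 is 57 and the squarefree part of 2793 is also 57, so sqrt(57) and sqrt(2793) are both rational multiples of sqrt(57). Hence Q(sqrt(57)) = Q(sqrt(2793)) = Q(sqrt(57)), and the splitting field collapses to a single degree-2 extension with Galois group Z/2Z.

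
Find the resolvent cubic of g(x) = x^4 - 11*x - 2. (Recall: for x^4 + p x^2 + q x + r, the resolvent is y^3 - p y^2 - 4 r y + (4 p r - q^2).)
h(y) = y^3 + 8*y - 121

Identify coefficients: p = 0, q = -11, r = -2.
Plug into h(y) = y^3 - p y^2 - 4 r y + (4 p r - q^2):
  h(y) = y^3 - (0) y^2 - 4*(-2) y + (4*(0)*(-2) - (-11)^2)
       = y^3 + (0) y^2 + (8) y + (-121).
Simplifying: h(y) = y^3 + 8*y - 121.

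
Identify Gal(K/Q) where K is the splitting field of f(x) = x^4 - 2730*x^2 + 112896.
Gal(K/Q) = Z/2Z (cyclic of order 2)

f factors as (x^2 - 2688)(x^2 - 42), so the splitting field is K = Q(sqrt(2688), sqrt(42)). The squarefree part of 2688 is 42 and the squarefree part of 42 is also 42, so sqrt(2688) and sqrt(42) are both rational multiples of sqrt(42). Hence Q(sqrt(2688)) = Q(sqrt(42)) = Q(sqrt(42)), and the splitting field collapses to a single degree-2 extension with Galois group Z/2Z.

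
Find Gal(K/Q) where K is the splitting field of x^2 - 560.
Gal(K/Q) = Z/2Z (cyclic of order 2)

x^2 - 560 is irreducible over Q since 560 is not a rational square. The splitting field Q(sqrt(560)) has degree 2 over Q, and its unique nontrivial automorphism is sqrt(560) ↦ -sqrt(560). Hence Gal(Q(sqrt(560))/Q) = Z/2Z.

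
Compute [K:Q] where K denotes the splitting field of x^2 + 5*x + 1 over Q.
[K:Q] = 2

The discriminant of x^2 + (5)*x + (1) is b^2 - 4c = 25 - (4) = 21. Since 21 is not a perfect square in Q, the polynomial is irreducible over Q. Its two roots generate a degree-2 extension, so [K:Q] = 2.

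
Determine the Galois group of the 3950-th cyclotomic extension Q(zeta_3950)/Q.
|Gal(Q(zeta_3950)/Q)| = phi(3950) = 1560; group ≅ (Z/3950Z)^* ≅ Z/20Z × Z/78Z

The n-th cyclotomic polynomial Φ_3950(x) is the minimal polynomial of zeta_3950 over Q and has degree phi(3950) = 1560. So Q(zeta_3950) is a degree-1560 Galois extension with Galois group (Z/3950Z)^*. By CRT, (Z/3950Z)^* ≅ (Z/2Z)^* × (Z/25Z)^* × (Z/79Z)^*. Each prime-power unit group is (Z/2Z)^* ≅ trivial group (order 1); (Z/25Z)^* ≅ Z/20Z; (Z/79Z)^* ≅ Z/78Z. Hence Gal(Q(zeta_3950)/Q) ≅ Z/20Z × Z/78Z.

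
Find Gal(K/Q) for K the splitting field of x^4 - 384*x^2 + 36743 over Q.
Gal(K/Q) = V_4 (Klein four-group, Z/2Z × Z/2Z)

f factors as (x^2 - 203)(x^2 - 181), so the splitting field is K = Q(sqrt(203), sqrt(181)). The elements 203, 181, 36743 are all non-squares in Q, so sqrt(203) and sqrt(181) generate independent quadratic extensions. Thus [K:Q] = 4 and Gal(K/Q) is generated by the two order-2 automorphisms sqrt(203) ↦ -sqrt(203) and sqrt(181) ↦ -sqrt(181), giving V_4.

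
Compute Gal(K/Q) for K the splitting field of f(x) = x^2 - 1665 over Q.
Gal(K/Q) = Z/2Z (cyclic of order 2)

x^2 - 1665 is irreducible over Q since 1665 is not a rational square. The splitting field Q(sqrt(1665)) has degree 2 over Q, and its unique nontrivial automorphism is sqrt(1665) ↦ -sqrt(1665). Hence Gal(Q(sqrt(1665))/Q) = Z/2Z.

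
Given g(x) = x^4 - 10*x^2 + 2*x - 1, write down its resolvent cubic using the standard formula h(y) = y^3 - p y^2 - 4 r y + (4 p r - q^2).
h(y) = y^3 + 10*y^2 + 4*y + 36

Identify coefficients: p = -10, q = 2, r = -1.
Plug into h(y) = y^3 - p y^2 - 4 r y + (4 p r - q^2):
  h(y) = y^3 - (-10) y^2 - 4*(-1) y + (4*(-10)*(-1) - (2)^2)
       = y^3 + (10) y^2 + (4) y + (36).
Simplifying: h(y) = y^3 + 10*y^2 + 4*y + 36.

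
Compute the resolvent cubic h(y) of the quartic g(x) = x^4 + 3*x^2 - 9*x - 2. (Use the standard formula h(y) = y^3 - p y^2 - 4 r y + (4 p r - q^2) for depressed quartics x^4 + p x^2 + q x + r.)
h(y) = y^3 - 3*y^2 + 8*y - 105

Identify coefficients: p = 3, q = -9, r = -2.
Plug into h(y) = y^3 - p y^2 - 4 r y + (4 p r - q^2):
  h(y) = y^3 - (3) y^2 - 4*(-2) y + (4*(3)*(-2) - (-9)^2)
       = y^3 + (-3) y^2 + (8) y + (-105).
Simplifying: h(y) = y^3 - 3*y^2 + 8*y - 105.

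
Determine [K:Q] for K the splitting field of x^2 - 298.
[K:Q] = 2

The polynomial x^2 - 298 is irreducible over Q since 298 is not a perfect square. Its splitting field is Q(sqrt(298)), which has degree 2 over Q.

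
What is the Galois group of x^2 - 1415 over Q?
Gal(K/Q) = Z/2Z (cyclic of order 2)

x^2 - 1415 is irreducible over Q since 1415 is not a rational square. The splitting field Q(sqrt(1415)) has degree 2 over Q, and its unique nontrivial automorphism is sqrt(1415) ↦ -sqrt(1415). Hence Gal(Q(sqrt(1415))/Q) = Z/2Z.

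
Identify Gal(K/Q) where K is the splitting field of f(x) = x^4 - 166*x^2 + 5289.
Gal(K/Q) = V_4 (Klein four-group, Z/2Z × Z/2Z)

f factors as (x^2 - 123)(x^2 - 43), so the splitting field is K = Q(sqrt(123), sqrt(43)). The elements 123, 43, 5289 are all non-squares in Q, so sqrt(123) and sqrt(43) generate independent quadratic extensions. Thus [K:Q] = 4 and Gal(K/Q) is generated by the two order-2 automorphisms sqrt(123) ↦ -sqrt(123) and sqrt(43) ↦ -sqrt(43), giving V_4.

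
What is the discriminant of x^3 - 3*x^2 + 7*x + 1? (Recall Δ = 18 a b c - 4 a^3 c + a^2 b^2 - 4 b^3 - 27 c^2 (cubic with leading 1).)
Δ = -1228

For x^3 + a x^2 + b x + c the discriminant is Δ = 18 a b c - 4 a^3 c + a^2 b^2 - 4 b^3 - 27 c^2.
Plug a = -3, b = 7, c = 1:
  18*(-3)*(7)*(1) - 4*(-3)^3*(1) + (-3)^2*(7)^2 - 4*(7)^3 - 27*(1)^2
  = -378 + (108) + 441 + (-1372) + (-27)
  = -1228.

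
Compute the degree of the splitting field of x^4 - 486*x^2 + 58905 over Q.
[K:Q] = 4

f factors as (x^2 - 231)(x^2 - 255); the splitting field is K = Q(sqrt(231), sqrt(255)). Since 231, 255, and 58905 are all non-squares in Q, the three subfields Q(sqrt(231)), Q(sqrt(255)), Q(sqrt(58905)) are distinct degree-2 extensions, so [K:Q] = 4 (Klein four Galois group).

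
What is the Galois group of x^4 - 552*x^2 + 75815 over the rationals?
Gal(K/Q) = V_4 (Klein four-group, Z/2Z × Z/2Z)

f factors as (x^2 - 295)(x^2 - 257), so the splitting field is K = Q(sqrt(295), sqrt(257)). The elements 295, 257, 75815 are all non-squares in Q, so sqrt(295) and sqrt(257) generate independent quadratic extensions. Thus [K:Q] = 4 and Gal(K/Q) is generated by the two order-2 automorphisms sqrt(295) ↦ -sqrt(295) and sqrt(257) ↦ -sqrt(257), giving V_4.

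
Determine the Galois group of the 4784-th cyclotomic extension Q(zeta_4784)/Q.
|Gal(Q(zeta_4784)/Q)| = phi(4784) = 2112; group ≅ (Z/4784Z)^* ≅ Z/2Z × Z/4Z × Z/12Z × Z/22Z

The n-th cyclotomic polynomial Φ_4784(x) is the minimal polynomial of zeta_4784 over Q and has degree phi(4784) = 2112. So Q(zeta_4784) is a degree-2112 Galois extension with Galois group (Z/4784Z)^*. By CRT, (Z/4784Z)^* ≅ (Z/16Z)^* × (Z/13Z)^* × (Z/23Z)^*. Each prime-power unit group is (Z/16Z)^* ≅ Z/2Z × Z/4Z; (Z/13Z)^* ≅ Z/12Z; (Z/23Z)^* ≅ Z/22Z. Hence Gal(Q(zeta_4784)/Q) ≅ Z/2Z × Z/4Z × Z/12Z × Z/22Z.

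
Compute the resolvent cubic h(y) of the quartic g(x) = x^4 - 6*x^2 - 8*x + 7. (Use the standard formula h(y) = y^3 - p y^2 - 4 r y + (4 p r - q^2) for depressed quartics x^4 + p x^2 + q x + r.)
h(y) = y^3 + 6*y^2 - 28*y - 232

Identify coefficients: p = -6, q = -8, r = 7.
Plug into h(y) = y^3 - p y^2 - 4 r y + (4 p r - q^2):
  h(y) = y^3 - (-6) y^2 - 4*(7) y + (4*(-6)*(7) - (-8)^2)
       = y^3 + (6) y^2 + (-28) y + (-232).
Simplifying: h(y) = y^3 + 6*y^2 - 28*y - 232.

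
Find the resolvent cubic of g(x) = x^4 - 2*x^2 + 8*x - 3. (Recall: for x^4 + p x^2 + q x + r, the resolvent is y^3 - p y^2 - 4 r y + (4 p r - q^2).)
h(y) = y^3 + 2*y^2 + 12*y - 40

Identify coefficients: p = -2, q = 8, r = -3.
Plug into h(y) = y^3 - p y^2 - 4 r y + (4 p r - q^2):
  h(y) = y^3 - (-2) y^2 - 4*(-3) y + (4*(-2)*(-3) - (8)^2)
       = y^3 + (2) y^2 + (12) y + (-40).
Simplifying: h(y) = y^3 + 2*y^2 + 12*y - 40.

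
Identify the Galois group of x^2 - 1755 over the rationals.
Gal(K/Q) = Z/2Z (cyclic of order 2)

x^2 - 1755 is irreducible over Q since 1755 is not a rational square. The splitting field Q(sqrt(1755)) has degree 2 over Q, and its unique nontrivial automorphism is sqrt(1755) ↦ -sqrt(1755). Hence Gal(Q(sqrt(1755))/Q) = Z/2Z.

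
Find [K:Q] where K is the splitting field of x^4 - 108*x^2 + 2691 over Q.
[K:Q] = 4

f factors as (x^2 - 69)(x^2 - 39); the splitting field is K = Q(sqrt(69), sqrt(39)). Since 69, 39, and 2691 are all non-squares in Q, the three subfields Q(sqrt(69)), Q(sqrt(39)), Q(sqrt(2691)) are distinct degree-2 extensions, so [K:Q] = 4 (Klein four Galois group).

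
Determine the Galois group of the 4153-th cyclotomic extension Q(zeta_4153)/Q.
|Gal(Q(zeta_4153)/Q)| = phi(4153) = 4152; group ≅ (Z/4153Z)^* ≅ Z/4152Z

The n-th cyclotomic polynomial Φ_4153(x) is the minimal polynomial of zeta_4153 over Q and has degree phi(4153) = 4152. So Q(zeta_4153) is a degree-4152 Galois extension with Galois group (Z/4153Z)^*. (Z/4153Z)^* is cyclic since 4153 is an odd prime power (or 4). Hence Gal(Q(zeta_4153)/Q) ≅ Z/4152Z.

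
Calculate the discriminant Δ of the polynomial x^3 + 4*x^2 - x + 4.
Δ = -1724

For x^3 + a x^2 + b x + c the discriminant is Δ = 18 a b c - 4 a^3 c + a^2 b^2 - 4 b^3 - 27 c^2.
Plug a = 4, b = -1, c = 4:
  18*(4)*(-1)*(4) - 4*(4)^3*(4) + (4)^2*(-1)^2 - 4*(-1)^3 - 27*(4)^2
  = -288 + (-1024) + 16 + (4) + (-432)
  = -1724.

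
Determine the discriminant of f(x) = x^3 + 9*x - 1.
Δ = -2943

For a depressed cubic x^3 + p x + q the discriminant is Δ = -4 p^3 - 27 q^2 = -4*(9)^3 - 27*(-1)^2 = -2916 - 27 = -2943.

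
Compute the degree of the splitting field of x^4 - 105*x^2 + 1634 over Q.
[K:Q] = 4

f factors as (x^2 - 19)(x^2 - 86); the splitting field is K = Q(sqrt(19), sqrt(86)). Since 19, 86, and 1634 are all non-squares in Q, the three subfields Q(sqrt(19)), Q(sqrt(86)), Q(sqrt(1634)) are distinct degree-2 extensions, so [K:Q] = 4 (Klein four Galois group).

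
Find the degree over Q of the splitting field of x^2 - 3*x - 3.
[K:Q] = 2

The discriminant of x^2 + (-3)*x + (-3) is b^2 - 4c = 9 - (-12) = 21. Since 21 is not a perfect square in Q, the polynomial is irreducible over Q. Its two roots generate a degree-2 extension, so [K:Q] = 2.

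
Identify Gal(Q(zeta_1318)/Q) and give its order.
|Gal(Q(zeta_1318)/Q)| = phi(1318) = 658; group ≅ (Z/1318Z)^* ≅ Z/658Z

The n-th cyclotomic polynomial Φ_1318(x) is the minimal polynomial of zeta_1318 over Q and has degree phi(1318) = 658. So Q(zeta_1318) is a degree-658 Galois extension with Galois group (Z/1318Z)^*. By CRT, (Z/1318Z)^* ≅ (Z/2Z)^* × (Z/659Z)^*. Each prime-power unit group is (Z/2Z)^* ≅ trivial group (order 1); (Z/659Z)^* ≅ Z/658Z. Hence Gal(Q(zeta_1318)/Q) ≅ Z/658Z.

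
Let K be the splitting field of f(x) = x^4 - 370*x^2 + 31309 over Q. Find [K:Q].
[K:Q] = 4

f factors as (x^2 - 239)(x^2 - 131); the splitting field is K = Q(sqrt(239), sqrt(131)). Since 239, 131, and 31309 are all non-squares in Q, the three subfields Q(sqrt(239)), Q(sqrt(131)), Q(sqrt(31309)) are distinct degree-2 extensions, so [K:Q] = 4 (Klein four Galois group).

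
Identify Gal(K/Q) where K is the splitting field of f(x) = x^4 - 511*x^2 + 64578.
Gal(K/Q) = V_4 (Klein four-group, Z/2Z × Z/2Z)

f factors as (x^2 - 282)(x^2 - 229), so the splitting field is K = Q(sqrt(282), sqrt(229)). The elements 282, 229, 64578 are all non-squares in Q, so sqrt(282) and sqrt(229) generate independent quadratic extensions. Thus [K:Q] = 4 and Gal(K/Q) is generated by the two order-2 automorphisms sqrt(282) ↦ -sqrt(282) and sqrt(229) ↦ -sqrt(229), giving V_4.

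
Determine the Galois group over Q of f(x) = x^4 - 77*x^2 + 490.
Gal(K/Q) = V_4 (Klein four-group, Z/2Z × Z/2Z)

f factors as (x^2 - 7)(x^2 - 70), so the splitting field is K = Q(sqrt(7), sqrt(70)). The elements 7, 70, 490 are all non-squares in Q, so sqrt(7) and sqrt(70) generate independent quadratic extensions. Thus [K:Q] = 4 and Gal(K/Q) is generated by the two order-2 automorphisms sqrt(7) ↦ -sqrt(7) and sqrt(70) ↦ -sqrt(70), giving V_4.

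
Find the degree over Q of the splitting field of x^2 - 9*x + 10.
[K:Q] = 2

The discriminant of x^2 + (-9)*x + (10) is b^2 - 4c = 81 - (40) = 41. Since 41 is not a perfect square in Q, the polynomial is irreducible over Q. Its two roots generate a degree-2 extension, so [K:Q] = 2.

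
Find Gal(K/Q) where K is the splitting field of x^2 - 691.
Gal(K/Q) = Z/2Z (cyclic of order 2)

x^2 - 691 is irreducible over Q since 691 is not a rational square. The splitting field Q(sqrt(691)) has degree 2 over Q, and its unique nontrivial automorphism is sqrt(691) ↦ -sqrt(691). Hence Gal(Q(sqrt(691))/Q) = Z/2Z.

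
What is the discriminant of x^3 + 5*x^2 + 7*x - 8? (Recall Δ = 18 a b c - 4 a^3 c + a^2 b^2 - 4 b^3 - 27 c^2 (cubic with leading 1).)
Δ = -2915

For x^3 + a x^2 + b x + c the discriminant is Δ = 18 a b c - 4 a^3 c + a^2 b^2 - 4 b^3 - 27 c^2.
Plug a = 5, b = 7, c = -8:
  18*(5)*(7)*(-8) - 4*(5)^3*(-8) + (5)^2*(7)^2 - 4*(7)^3 - 27*(-8)^2
  = -5040 + (4000) + 1225 + (-1372) + (-1728)
  = -2915.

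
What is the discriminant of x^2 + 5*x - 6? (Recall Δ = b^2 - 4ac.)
Δ = 49

For a quadratic a x^2 + b x + c the discriminant is Δ = b^2 - 4ac = (5)^2 - 4*(1)*(-6) = 25 - (-24) = 49.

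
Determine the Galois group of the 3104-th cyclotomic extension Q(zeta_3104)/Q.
|Gal(Q(zeta_3104)/Q)| = phi(3104) = 1536; group ≅ (Z/3104Z)^* ≅ Z/2Z × Z/8Z × Z/96Z

The n-th cyclotomic polynomial Φ_3104(x) is the minimal polynomial of zeta_3104 over Q and has degree phi(3104) = 1536. So Q(zeta_3104) is a degree-1536 Galois extension with Galois group (Z/3104Z)^*. By CRT, (Z/3104Z)^* ≅ (Z/32Z)^* × (Z/97Z)^*. Each prime-power unit group is (Z/32Z)^* ≅ Z/2Z × Z/8Z; (Z/97Z)^* ≅ Z/96Z. Hence Gal(Q(zeta_3104)/Q) ≅ Z/2Z × Z/8Z × Z/96Z.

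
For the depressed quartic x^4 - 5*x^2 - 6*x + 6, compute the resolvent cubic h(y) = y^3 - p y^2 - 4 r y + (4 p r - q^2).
h(y) = y^3 + 5*y^2 - 24*y - 156

Identify coefficients: p = -5, q = -6, r = 6.
Plug into h(y) = y^3 - p y^2 - 4 r y + (4 p r - q^2):
  h(y) = y^3 - (-5) y^2 - 4*(6) y + (4*(-5)*(6) - (-6)^2)
       = y^3 + (5) y^2 + (-24) y + (-156).
Simplifying: h(y) = y^3 + 5*y^2 - 24*y - 156.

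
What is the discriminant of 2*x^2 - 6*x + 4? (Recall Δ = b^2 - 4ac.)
Δ = 4

For a quadratic a x^2 + b x + c the discriminant is Δ = b^2 - 4ac = (-6)^2 - 4*(2)*(4) = 36 - (32) = 4.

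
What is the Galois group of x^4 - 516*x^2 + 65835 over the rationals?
Gal(K/Q) = V_4 (Klein four-group, Z/2Z × Z/2Z)

f factors as (x^2 - 285)(x^2 - 231), so the splitting field is K = Q(sqrt(285), sqrt(231)). The elements 285, 231, 65835 are all non-squares in Q, so sqrt(285) and sqrt(231) generate independent quadratic extensions. Thus [K:Q] = 4 and Gal(K/Q) is generated by the two order-2 automorphisms sqrt(285) ↦ -sqrt(285) and sqrt(231) ↦ -sqrt(231), giving V_4.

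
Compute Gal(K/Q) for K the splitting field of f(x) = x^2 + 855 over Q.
Gal(K/Q) = Z/2Z (cyclic of order 2)

x^2 + 855 is irreducible over Q since -855 is not a rational square. The splitting field Q(sqrt(-855)) has degree 2 over Q, and its unique nontrivial automorphism is sqrt(-855) ↦ -sqrt(-855). Hence Gal(Q(sqrt(-855))/Q) = Z/2Z.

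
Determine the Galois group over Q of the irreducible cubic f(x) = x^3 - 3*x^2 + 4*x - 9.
Gal(K/Q) = S_3 (symmetric group of order 6)

Compute the discriminant of x^3 + (-3)*x^2 + (4)*x + (-9): Δ = -1327. Since Δ is not a rational square, the Galois group is not contained in A_3; it must be the full S_3 (irreducibility of the cubic rules out anything smaller).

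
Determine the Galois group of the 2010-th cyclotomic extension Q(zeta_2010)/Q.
|Gal(Q(zeta_2010)/Q)| = phi(2010) = 528; group ≅ (Z/2010Z)^* ≅ Z/2Z × Z/4Z × Z/66Z

The n-th cyclotomic polynomial Φ_2010(x) is the minimal polynomial of zeta_2010 over Q and has degree phi(2010) = 528. So Q(zeta_2010) is a degree-528 Galois extension with Galois group (Z/2010Z)^*. By CRT, (Z/2010Z)^* ≅ (Z/2Z)^* × (Z/3Z)^* × (Z/5Z)^* × (Z/67Z)^*. Each prime-power unit group is (Z/2Z)^* ≅ trivial group (order 1); (Z/3Z)^* ≅ Z/2Z; (Z/5Z)^* ≅ Z/4Z; (Z/67Z)^* ≅ Z/66Z. Hence Gal(Q(zeta_2010)/Q) ≅ Z/2Z × Z/4Z × Z/66Z.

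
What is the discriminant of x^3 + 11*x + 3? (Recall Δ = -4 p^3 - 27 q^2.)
Δ = -5567

For a depressed cubic x^3 + p x + q the discriminant is Δ = -4 p^3 - 27 q^2 = -4*(11)^3 - 27*(3)^2 = -5324 - 243 = -5567.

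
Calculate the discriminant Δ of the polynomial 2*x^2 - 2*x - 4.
Δ = 36

For a quadratic a x^2 + b x + c the discriminant is Δ = b^2 - 4ac = (-2)^2 - 4*(2)*(-4) = 4 - (-32) = 36.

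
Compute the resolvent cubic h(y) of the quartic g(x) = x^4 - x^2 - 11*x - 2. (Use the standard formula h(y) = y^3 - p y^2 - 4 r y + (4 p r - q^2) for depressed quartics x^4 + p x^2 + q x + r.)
h(y) = y^3 + y^2 + 8*y - 113

Identify coefficients: p = -1, q = -11, r = -2.
Plug into h(y) = y^3 - p y^2 - 4 r y + (4 p r - q^2):
  h(y) = y^3 - (-1) y^2 - 4*(-2) y + (4*(-1)*(-2) - (-11)^2)
       = y^3 + (1) y^2 + (8) y + (-113).
Simplifying: h(y) = y^3 + y^2 + 8*y - 113.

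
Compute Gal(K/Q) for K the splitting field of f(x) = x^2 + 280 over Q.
Gal(K/Q) = Z/2Z (cyclic of order 2)

x^2 + 280 is irreducible over Q since -280 is not a rational square. The splitting field Q(sqrt(-280)) has degree 2 over Q, and its unique nontrivial automorphism is sqrt(-280) ↦ -sqrt(-280). Hence Gal(Q(sqrt(-280))/Q) = Z/2Z.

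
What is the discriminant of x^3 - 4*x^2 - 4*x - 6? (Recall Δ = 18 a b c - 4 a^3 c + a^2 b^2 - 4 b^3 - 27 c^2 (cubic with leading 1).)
Δ = -3724

For x^3 + a x^2 + b x + c the discriminant is Δ = 18 a b c - 4 a^3 c + a^2 b^2 - 4 b^3 - 27 c^2.
Plug a = -4, b = -4, c = -6:
  18*(-4)*(-4)*(-6) - 4*(-4)^3*(-6) + (-4)^2*(-4)^2 - 4*(-4)^3 - 27*(-6)^2
  = -1728 + (-1536) + 256 + (256) + (-972)
  = -3724.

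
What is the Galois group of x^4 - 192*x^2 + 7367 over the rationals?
Gal(K/Q) = V_4 (Klein four-group, Z/2Z × Z/2Z)

f factors as (x^2 - 139)(x^2 - 53), so the splitting field is K = Q(sqrt(139), sqrt(53)). The elements 139, 53, 7367 are all non-squares in Q, so sqrt(139) and sqrt(53) generate independent quadratic extensions. Thus [K:Q] = 4 and Gal(K/Q) is generated by the two order-2 automorphisms sqrt(139) ↦ -sqrt(139) and sqrt(53) ↦ -sqrt(53), giving V_4.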